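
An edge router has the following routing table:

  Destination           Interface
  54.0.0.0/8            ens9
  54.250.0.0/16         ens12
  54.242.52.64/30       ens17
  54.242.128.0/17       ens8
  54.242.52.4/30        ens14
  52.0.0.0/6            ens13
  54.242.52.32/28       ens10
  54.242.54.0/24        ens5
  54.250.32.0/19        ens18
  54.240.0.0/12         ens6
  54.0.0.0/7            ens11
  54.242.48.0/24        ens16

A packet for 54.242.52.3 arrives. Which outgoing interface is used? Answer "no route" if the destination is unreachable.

ens6

Routes whose prefix contains 54.242.52.3:
  52.0.0.0/6 (52.0.0.0 - 55.255.255.255) -> ens13
  54.0.0.0/7 (54.0.0.0 - 55.255.255.255) -> ens11
  54.0.0.0/8 (54.0.0.0 - 54.255.255.255) -> ens9
  54.240.0.0/12 (54.240.0.0 - 54.255.255.255) -> ens6
More-specific entries that do NOT match:
  54.242.52.64/30 (54.242.52.64 - 54.242.52.67) does not contain 54.242.52.3
  54.242.52.4/30 (54.242.52.4 - 54.242.52.7) does not contain 54.242.52.3
  54.242.52.32/28 (54.242.52.32 - 54.242.52.47) does not contain 54.242.52.3
  54.242.54.0/24 (54.242.54.0 - 54.242.54.255) does not contain 54.242.52.3
  54.242.48.0/24 (54.242.48.0 - 54.242.48.255) does not contain 54.242.52.3
  54.250.32.0/19 (54.250.32.0 - 54.250.63.255) does not contain 54.242.52.3
  54.242.128.0/17 (54.242.128.0 - 54.242.255.255) does not contain 54.242.52.3
  54.250.0.0/16 (54.250.0.0 - 54.250.255.255) does not contain 54.242.52.3
Longest matching prefix is /12 -> interface ens6.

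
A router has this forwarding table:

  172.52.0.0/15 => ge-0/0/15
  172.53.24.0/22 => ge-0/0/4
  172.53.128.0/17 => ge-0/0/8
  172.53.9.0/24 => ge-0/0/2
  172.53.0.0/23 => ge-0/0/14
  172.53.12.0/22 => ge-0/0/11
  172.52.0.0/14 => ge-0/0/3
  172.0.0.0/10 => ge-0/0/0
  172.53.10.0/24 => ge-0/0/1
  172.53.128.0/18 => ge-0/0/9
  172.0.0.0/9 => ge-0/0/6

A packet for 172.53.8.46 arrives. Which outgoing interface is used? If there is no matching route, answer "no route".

ge-0/0/15

Routes whose prefix contains 172.53.8.46:
  172.0.0.0/9 (172.0.0.0 - 172.127.255.255) -> ge-0/0/6
  172.0.0.0/10 (172.0.0.0 - 172.63.255.255) -> ge-0/0/0
  172.52.0.0/14 (172.52.0.0 - 172.55.255.255) -> ge-0/0/3
  172.52.0.0/15 (172.52.0.0 - 172.53.255.255) -> ge-0/0/15
More-specific entries that do NOT match:
  172.53.9.0/24 (172.53.9.0 - 172.53.9.255) does not contain 172.53.8.46
  172.53.10.0/24 (172.53.10.0 - 172.53.10.255) does not contain 172.53.8.46
  172.53.0.0/23 (172.53.0.0 - 172.53.1.255) does not contain 172.53.8.46
  172.53.24.0/22 (172.53.24.0 - 172.53.27.255) does not contain 172.53.8.46
  172.53.12.0/22 (172.53.12.0 - 172.53.15.255) does not contain 172.53.8.46
  172.53.128.0/18 (172.53.128.0 - 172.53.191.255) does not contain 172.53.8.46
  172.53.128.0/17 (172.53.128.0 - 172.53.255.255) does not contain 172.53.8.46
Longest matching prefix is /15 -> interface ge-0/0/15.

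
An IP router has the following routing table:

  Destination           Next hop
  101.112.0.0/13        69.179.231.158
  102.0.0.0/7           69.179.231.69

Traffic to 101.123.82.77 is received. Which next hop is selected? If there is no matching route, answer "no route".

No entry's prefix contains 101.123.82.77; there is no default route.

no route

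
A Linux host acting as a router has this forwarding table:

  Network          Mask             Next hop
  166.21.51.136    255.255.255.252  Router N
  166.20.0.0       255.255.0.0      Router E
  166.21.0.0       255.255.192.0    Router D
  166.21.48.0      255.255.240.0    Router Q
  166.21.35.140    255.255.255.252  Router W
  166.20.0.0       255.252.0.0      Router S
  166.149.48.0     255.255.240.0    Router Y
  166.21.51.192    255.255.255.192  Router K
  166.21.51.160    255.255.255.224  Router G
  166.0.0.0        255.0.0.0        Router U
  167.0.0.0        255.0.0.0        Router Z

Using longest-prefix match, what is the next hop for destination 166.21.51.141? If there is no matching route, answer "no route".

Routes whose prefix contains 166.21.51.141:
  166.0.0.0/8 (166.0.0.0 - 166.255.255.255) -> Router U
  166.20.0.0/14 (166.20.0.0 - 166.23.255.255) -> Router S
  166.21.0.0/18 (166.21.0.0 - 166.21.63.255) -> Router D
  166.21.48.0/20 (166.21.48.0 - 166.21.63.255) -> Router Q
More-specific entries that do NOT match:
  166.21.51.136/30 (166.21.51.136 - 166.21.51.139) does not contain 166.21.51.141
  166.21.35.140/30 (166.21.35.140 - 166.21.35.143) does not contain 166.21.51.141
  166.21.51.160/27 (166.21.51.160 - 166.21.51.191) does not contain 166.21.51.141
  166.21.51.192/26 (166.21.51.192 - 166.21.51.255) does not contain 166.21.51.141
Longest matching prefix is /20 -> next hop Router Q.

Router Q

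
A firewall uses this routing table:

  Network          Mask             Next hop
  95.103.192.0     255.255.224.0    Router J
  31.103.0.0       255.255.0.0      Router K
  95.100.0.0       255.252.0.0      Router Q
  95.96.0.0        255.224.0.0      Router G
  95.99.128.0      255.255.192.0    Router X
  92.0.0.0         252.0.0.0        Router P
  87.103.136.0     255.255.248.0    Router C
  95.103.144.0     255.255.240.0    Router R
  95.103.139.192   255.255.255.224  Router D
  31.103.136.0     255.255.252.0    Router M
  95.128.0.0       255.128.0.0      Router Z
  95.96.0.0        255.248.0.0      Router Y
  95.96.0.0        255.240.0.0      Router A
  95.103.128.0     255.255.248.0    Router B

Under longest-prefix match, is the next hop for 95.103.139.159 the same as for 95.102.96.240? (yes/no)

yes

95.103.139.159: longest match 95.100.0.0/14 -> Router Q
95.102.96.240: longest match 95.100.0.0/14 -> Router Q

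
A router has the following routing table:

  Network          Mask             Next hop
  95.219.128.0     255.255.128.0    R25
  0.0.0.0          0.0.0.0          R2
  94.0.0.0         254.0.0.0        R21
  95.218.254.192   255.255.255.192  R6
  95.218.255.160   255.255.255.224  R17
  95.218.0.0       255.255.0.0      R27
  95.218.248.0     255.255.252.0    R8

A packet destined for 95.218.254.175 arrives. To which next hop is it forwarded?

Routes whose prefix contains 95.218.254.175:
  0.0.0.0/0 (default, matches everything) -> R2
  94.0.0.0/7 (94.0.0.0 - 95.255.255.255) -> R21
  95.218.0.0/16 (95.218.0.0 - 95.218.255.255) -> R27
More-specific entries that do NOT match:
  95.218.255.160/27 (95.218.255.160 - 95.218.255.191) does not contain 95.218.254.175
  95.218.254.192/26 (95.218.254.192 - 95.218.254.255) does not contain 95.218.254.175
  95.218.248.0/22 (95.218.248.0 - 95.218.251.255) does not contain 95.218.254.175
  95.219.128.0/17 (95.219.128.0 - 95.219.255.255) does not contain 95.218.254.175
Longest matching prefix is /16 -> next hop R27.

R27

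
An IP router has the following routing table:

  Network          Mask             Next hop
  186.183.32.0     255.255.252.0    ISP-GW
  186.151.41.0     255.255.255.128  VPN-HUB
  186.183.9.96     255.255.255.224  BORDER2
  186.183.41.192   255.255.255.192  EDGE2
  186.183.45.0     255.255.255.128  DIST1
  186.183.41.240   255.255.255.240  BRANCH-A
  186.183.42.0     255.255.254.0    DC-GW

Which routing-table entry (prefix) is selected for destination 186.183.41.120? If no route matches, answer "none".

none

186.183.41.120 is outside every listed prefix and there is no default route.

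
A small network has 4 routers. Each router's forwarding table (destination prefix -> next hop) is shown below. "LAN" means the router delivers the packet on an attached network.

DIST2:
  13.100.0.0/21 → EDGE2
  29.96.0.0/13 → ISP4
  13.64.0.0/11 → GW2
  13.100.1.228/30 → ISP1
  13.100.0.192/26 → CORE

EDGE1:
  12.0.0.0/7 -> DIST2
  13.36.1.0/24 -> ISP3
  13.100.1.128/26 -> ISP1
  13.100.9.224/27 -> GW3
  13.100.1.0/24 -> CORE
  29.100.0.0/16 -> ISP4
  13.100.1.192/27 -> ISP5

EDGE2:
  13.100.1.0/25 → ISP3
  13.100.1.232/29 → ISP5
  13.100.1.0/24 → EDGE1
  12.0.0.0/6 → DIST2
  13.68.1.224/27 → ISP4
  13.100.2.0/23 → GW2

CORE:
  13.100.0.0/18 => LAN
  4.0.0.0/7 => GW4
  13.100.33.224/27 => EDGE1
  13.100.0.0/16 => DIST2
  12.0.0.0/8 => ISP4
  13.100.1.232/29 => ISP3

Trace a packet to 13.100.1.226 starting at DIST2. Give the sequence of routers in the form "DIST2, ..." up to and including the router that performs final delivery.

DIST2, EDGE2, EDGE1, CORE

At DIST2: longest match for 13.100.1.226 is 13.100.0.0/21 -> EDGE2
At EDGE2: longest match for 13.100.1.226 is 13.100.1.0/24 -> EDGE1
At EDGE1: longest match for 13.100.1.226 is 13.100.1.0/24 -> CORE
At CORE: longest match for 13.100.1.226 is 13.100.0.0/18 -> LAN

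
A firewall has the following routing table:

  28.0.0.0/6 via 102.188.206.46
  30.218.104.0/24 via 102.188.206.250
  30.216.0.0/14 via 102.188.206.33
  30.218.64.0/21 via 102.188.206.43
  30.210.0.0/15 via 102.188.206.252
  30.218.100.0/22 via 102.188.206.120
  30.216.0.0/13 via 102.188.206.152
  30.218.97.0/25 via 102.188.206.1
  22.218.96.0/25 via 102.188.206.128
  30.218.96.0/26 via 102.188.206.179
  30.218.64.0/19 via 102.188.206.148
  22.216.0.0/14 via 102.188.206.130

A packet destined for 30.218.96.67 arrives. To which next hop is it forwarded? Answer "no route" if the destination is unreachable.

Routes whose prefix contains 30.218.96.67:
  28.0.0.0/6 (28.0.0.0 - 31.255.255.255) -> 102.188.206.46
  30.216.0.0/13 (30.216.0.0 - 30.223.255.255) -> 102.188.206.152
  30.216.0.0/14 (30.216.0.0 - 30.219.255.255) -> 102.188.206.33
More-specific entries that do NOT match:
  30.218.96.0/26 (30.218.96.0 - 30.218.96.63) does not contain 30.218.96.67
  30.218.97.0/25 (30.218.97.0 - 30.218.97.127) does not contain 30.218.96.67
  22.218.96.0/25 (22.218.96.0 - 22.218.96.127) does not contain 30.218.96.67
  30.218.104.0/24 (30.218.104.0 - 30.218.104.255) does not contain 30.218.96.67
  30.218.100.0/22 (30.218.100.0 - 30.218.103.255) does not contain 30.218.96.67
  30.218.64.0/21 (30.218.64.0 - 30.218.71.255) does not contain 30.218.96.67
  30.218.64.0/19 (30.218.64.0 - 30.218.95.255) does not contain 30.218.96.67
  30.210.0.0/15 (30.210.0.0 - 30.211.255.255) does not contain 30.218.96.67
Longest matching prefix is /14 -> next hop 102.188.206.33.

102.188.206.33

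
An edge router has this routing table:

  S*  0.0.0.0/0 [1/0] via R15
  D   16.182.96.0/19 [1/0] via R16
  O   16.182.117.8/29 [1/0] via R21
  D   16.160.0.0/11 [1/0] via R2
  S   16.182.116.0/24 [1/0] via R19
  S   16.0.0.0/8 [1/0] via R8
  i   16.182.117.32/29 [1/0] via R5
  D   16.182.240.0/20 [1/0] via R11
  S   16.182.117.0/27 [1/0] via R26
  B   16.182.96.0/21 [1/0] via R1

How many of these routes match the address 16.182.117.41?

4

Prefixes containing 16.182.117.41:
  0.0.0.0/0 (default, matches everything)
  16.0.0.0/8 (16.0.0.0 - 16.255.255.255)
  16.160.0.0/11 (16.160.0.0 - 16.191.255.255)
  16.182.96.0/19 (16.182.96.0 - 16.182.127.255)
Total matching entries: 4.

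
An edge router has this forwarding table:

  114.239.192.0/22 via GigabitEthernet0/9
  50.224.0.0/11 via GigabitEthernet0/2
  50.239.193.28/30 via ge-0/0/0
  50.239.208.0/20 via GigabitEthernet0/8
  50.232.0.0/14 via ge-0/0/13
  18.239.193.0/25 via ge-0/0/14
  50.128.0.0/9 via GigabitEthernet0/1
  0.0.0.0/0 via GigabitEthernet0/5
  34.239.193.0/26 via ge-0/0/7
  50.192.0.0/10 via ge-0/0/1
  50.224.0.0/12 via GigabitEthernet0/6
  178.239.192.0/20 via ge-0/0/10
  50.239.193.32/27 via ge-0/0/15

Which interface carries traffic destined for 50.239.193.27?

GigabitEthernet0/6

Routes whose prefix contains 50.239.193.27:
  0.0.0.0/0 (default, matches everything) -> GigabitEthernet0/5
  50.128.0.0/9 (50.128.0.0 - 50.255.255.255) -> GigabitEthernet0/1
  50.192.0.0/10 (50.192.0.0 - 50.255.255.255) -> ge-0/0/1
  50.224.0.0/11 (50.224.0.0 - 50.255.255.255) -> GigabitEthernet0/2
  50.224.0.0/12 (50.224.0.0 - 50.239.255.255) -> GigabitEthernet0/6
More-specific entries that do NOT match:
  50.239.193.28/30 (50.239.193.28 - 50.239.193.31) does not contain 50.239.193.27
  50.239.193.32/27 (50.239.193.32 - 50.239.193.63) does not contain 50.239.193.27
  34.239.193.0/26 (34.239.193.0 - 34.239.193.63) does not contain 50.239.193.27
  18.239.193.0/25 (18.239.193.0 - 18.239.193.127) does not contain 50.239.193.27
  114.239.192.0/22 (114.239.192.0 - 114.239.195.255) does not contain 50.239.193.27
  50.239.208.0/20 (50.239.208.0 - 50.239.223.255) does not contain 50.239.193.27
  178.239.192.0/20 (178.239.192.0 - 178.239.207.255) does not contain 50.239.193.27
  50.232.0.0/14 (50.232.0.0 - 50.235.255.255) does not contain 50.239.193.27
Longest matching prefix is /12 -> interface GigabitEthernet0/6.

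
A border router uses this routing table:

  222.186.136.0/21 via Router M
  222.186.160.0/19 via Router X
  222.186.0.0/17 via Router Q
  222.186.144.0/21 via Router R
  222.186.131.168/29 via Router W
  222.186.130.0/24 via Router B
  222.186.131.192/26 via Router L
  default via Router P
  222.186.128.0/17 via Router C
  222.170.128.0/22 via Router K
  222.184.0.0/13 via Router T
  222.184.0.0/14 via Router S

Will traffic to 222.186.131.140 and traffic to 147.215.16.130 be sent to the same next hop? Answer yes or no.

no

222.186.131.140: longest match 222.186.128.0/17 -> Router C
147.215.16.130: longest match 0.0.0.0/0 -> Router P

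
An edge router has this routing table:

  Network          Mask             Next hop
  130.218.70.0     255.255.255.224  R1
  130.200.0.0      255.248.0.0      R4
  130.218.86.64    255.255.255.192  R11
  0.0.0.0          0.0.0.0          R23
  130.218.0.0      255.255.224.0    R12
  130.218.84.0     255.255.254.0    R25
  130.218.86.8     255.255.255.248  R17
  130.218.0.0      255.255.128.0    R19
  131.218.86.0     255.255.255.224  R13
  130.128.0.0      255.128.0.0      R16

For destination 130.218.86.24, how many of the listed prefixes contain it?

3

Prefixes containing 130.218.86.24:
  0.0.0.0/0 (default, matches everything)
  130.128.0.0/9 (130.128.0.0 - 130.255.255.255)
  130.218.0.0/17 (130.218.0.0 - 130.218.127.255)
Total matching entries: 3.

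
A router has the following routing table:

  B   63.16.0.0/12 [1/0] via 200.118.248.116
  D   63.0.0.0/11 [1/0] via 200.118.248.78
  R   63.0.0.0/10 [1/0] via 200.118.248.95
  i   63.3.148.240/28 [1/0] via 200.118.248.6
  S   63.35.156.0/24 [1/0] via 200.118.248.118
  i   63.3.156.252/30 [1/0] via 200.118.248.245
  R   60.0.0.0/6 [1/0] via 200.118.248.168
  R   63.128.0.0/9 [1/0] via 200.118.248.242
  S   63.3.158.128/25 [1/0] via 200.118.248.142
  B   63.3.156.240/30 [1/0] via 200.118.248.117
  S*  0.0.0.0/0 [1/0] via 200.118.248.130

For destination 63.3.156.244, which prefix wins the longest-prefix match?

63.0.0.0/11

Entries matching 63.3.156.244:
  0.0.0.0/0 (default, matches everything)
  60.0.0.0/6 (60.0.0.0 - 63.255.255.255)
  63.0.0.0/10 (63.0.0.0 - 63.63.255.255)
  63.0.0.0/11 (63.0.0.0 - 63.31.255.255)
Most specific is 63.0.0.0/11.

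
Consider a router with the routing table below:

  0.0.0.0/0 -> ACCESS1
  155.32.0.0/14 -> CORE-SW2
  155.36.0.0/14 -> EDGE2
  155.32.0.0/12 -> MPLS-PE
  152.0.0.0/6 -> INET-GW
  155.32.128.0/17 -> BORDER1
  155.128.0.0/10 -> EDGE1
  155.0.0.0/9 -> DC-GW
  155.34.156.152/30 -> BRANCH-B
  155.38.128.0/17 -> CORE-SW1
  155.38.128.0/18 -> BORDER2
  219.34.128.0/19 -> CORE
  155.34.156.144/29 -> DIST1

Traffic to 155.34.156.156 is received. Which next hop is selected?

Routes whose prefix contains 155.34.156.156:
  0.0.0.0/0 (default, matches everything) -> ACCESS1
  152.0.0.0/6 (152.0.0.0 - 155.255.255.255) -> INET-GW
  155.0.0.0/9 (155.0.0.0 - 155.127.255.255) -> DC-GW
  155.32.0.0/12 (155.32.0.0 - 155.47.255.255) -> MPLS-PE
  155.32.0.0/14 (155.32.0.0 - 155.35.255.255) -> CORE-SW2
More-specific entries that do NOT match:
  155.34.156.152/30 (155.34.156.152 - 155.34.156.155) does not contain 155.34.156.156
  155.34.156.144/29 (155.34.156.144 - 155.34.156.151) does not contain 155.34.156.156
  219.34.128.0/19 (219.34.128.0 - 219.34.159.255) does not contain 155.34.156.156
  155.38.128.0/18 (155.38.128.0 - 155.38.191.255) does not contain 155.34.156.156
  155.32.128.0/17 (155.32.128.0 - 155.32.255.255) does not contain 155.34.156.156
  155.38.128.0/17 (155.38.128.0 - 155.38.255.255) does not contain 155.34.156.156
Longest matching prefix is /14 -> next hop CORE-SW2.

CORE-SW2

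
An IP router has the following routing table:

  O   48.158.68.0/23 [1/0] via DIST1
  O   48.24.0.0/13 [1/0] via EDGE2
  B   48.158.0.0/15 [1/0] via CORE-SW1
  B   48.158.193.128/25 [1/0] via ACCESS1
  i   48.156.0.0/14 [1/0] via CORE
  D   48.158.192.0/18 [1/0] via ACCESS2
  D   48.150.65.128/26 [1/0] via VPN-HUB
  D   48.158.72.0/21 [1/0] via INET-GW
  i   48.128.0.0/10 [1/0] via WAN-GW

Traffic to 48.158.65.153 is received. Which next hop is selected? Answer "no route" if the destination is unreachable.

CORE-SW1

Routes whose prefix contains 48.158.65.153:
  48.128.0.0/10 (48.128.0.0 - 48.191.255.255) -> WAN-GW
  48.156.0.0/14 (48.156.0.0 - 48.159.255.255) -> CORE
  48.158.0.0/15 (48.158.0.0 - 48.159.255.255) -> CORE-SW1
More-specific entries that do NOT match:
  48.150.65.128/26 (48.150.65.128 - 48.150.65.191) does not contain 48.158.65.153
  48.158.193.128/25 (48.158.193.128 - 48.158.193.255) does not contain 48.158.65.153
  48.158.68.0/23 (48.158.68.0 - 48.158.69.255) does not contain 48.158.65.153
  48.158.72.0/21 (48.158.72.0 - 48.158.79.255) does not contain 48.158.65.153
  48.158.192.0/18 (48.158.192.0 - 48.158.255.255) does not contain 48.158.65.153
Longest matching prefix is /15 -> next hop CORE-SW1.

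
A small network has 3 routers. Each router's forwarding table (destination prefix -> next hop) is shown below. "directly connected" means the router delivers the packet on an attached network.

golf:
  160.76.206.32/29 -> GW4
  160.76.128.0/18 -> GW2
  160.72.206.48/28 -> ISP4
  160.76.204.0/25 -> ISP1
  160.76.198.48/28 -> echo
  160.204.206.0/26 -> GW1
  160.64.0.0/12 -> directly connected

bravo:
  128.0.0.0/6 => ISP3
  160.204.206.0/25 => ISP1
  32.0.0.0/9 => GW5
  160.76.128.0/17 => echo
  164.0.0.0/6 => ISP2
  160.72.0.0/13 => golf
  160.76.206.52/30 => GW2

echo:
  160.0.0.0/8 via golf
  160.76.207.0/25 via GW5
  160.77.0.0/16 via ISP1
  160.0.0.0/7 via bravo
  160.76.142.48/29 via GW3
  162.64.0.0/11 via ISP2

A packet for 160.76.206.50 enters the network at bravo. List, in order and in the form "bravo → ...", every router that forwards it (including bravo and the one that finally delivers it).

bravo → echo → golf

At bravo: longest match for 160.76.206.50 is 160.76.128.0/17 -> echo
At echo: longest match for 160.76.206.50 is 160.0.0.0/8 -> golf
At golf: longest match for 160.76.206.50 is 160.64.0.0/12 -> directly connected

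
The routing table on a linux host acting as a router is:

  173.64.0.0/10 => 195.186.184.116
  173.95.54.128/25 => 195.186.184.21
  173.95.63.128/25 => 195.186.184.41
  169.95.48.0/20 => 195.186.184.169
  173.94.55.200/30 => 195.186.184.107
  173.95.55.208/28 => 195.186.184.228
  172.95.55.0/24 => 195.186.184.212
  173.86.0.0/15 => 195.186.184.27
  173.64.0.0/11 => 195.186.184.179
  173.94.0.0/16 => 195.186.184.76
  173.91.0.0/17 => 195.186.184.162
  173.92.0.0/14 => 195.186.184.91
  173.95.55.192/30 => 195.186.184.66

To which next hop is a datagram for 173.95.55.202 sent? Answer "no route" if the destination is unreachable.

195.186.184.91

Routes whose prefix contains 173.95.55.202:
  173.64.0.0/10 (173.64.0.0 - 173.127.255.255) -> 195.186.184.116
  173.64.0.0/11 (173.64.0.0 - 173.95.255.255) -> 195.186.184.179
  173.92.0.0/14 (173.92.0.0 - 173.95.255.255) -> 195.186.184.91
More-specific entries that do NOT match:
  173.94.55.200/30 (173.94.55.200 - 173.94.55.203) does not contain 173.95.55.202
  173.95.55.192/30 (173.95.55.192 - 173.95.55.195) does not contain 173.95.55.202
  173.95.55.208/28 (173.95.55.208 - 173.95.55.223) does not contain 173.95.55.202
  173.95.54.128/25 (173.95.54.128 - 173.95.54.255) does not contain 173.95.55.202
  173.95.63.128/25 (173.95.63.128 - 173.95.63.255) does not contain 173.95.55.202
  172.95.55.0/24 (172.95.55.0 - 172.95.55.255) does not contain 173.95.55.202
  169.95.48.0/20 (169.95.48.0 - 169.95.63.255) does not contain 173.95.55.202
  173.91.0.0/17 (173.91.0.0 - 173.91.127.255) does not contain 173.95.55.202
  173.94.0.0/16 (173.94.0.0 - 173.94.255.255) does not contain 173.95.55.202
  173.86.0.0/15 (173.86.0.0 - 173.87.255.255) does not contain 173.95.55.202
Longest matching prefix is /14 -> next hop 195.186.184.91.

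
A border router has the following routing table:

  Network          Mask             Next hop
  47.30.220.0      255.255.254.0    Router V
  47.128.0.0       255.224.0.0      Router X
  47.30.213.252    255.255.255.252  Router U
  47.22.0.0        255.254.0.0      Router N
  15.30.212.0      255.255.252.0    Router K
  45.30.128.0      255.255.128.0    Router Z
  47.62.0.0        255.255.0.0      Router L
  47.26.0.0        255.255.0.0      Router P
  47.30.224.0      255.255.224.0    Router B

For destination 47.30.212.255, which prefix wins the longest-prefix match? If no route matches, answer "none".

47.30.212.255 is outside every listed prefix and there is no default route.

none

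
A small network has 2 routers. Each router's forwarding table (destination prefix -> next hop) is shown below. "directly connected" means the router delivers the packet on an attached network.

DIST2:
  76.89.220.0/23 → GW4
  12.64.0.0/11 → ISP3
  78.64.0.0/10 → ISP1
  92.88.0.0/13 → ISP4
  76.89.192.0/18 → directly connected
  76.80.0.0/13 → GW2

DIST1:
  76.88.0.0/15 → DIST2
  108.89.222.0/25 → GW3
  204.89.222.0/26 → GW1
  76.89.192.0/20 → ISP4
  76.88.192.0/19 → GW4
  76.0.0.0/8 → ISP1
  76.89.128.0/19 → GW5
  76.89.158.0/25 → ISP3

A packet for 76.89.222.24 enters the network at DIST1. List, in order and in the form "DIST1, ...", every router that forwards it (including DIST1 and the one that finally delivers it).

DIST1, DIST2

At DIST1: longest match for 76.89.222.24 is 76.88.0.0/15 -> DIST2
At DIST2: longest match for 76.89.222.24 is 76.89.192.0/18 -> directly connected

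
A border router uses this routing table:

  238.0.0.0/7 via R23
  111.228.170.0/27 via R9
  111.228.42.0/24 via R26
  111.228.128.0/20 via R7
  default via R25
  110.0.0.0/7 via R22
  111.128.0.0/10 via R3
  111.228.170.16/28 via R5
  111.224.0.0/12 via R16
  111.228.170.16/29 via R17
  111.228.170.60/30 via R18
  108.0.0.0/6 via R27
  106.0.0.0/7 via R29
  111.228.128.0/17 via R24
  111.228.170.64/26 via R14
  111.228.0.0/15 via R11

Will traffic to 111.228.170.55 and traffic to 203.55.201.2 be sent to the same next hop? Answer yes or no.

no

111.228.170.55: longest match 111.228.128.0/17 -> R24
203.55.201.2: longest match 0.0.0.0/0 -> R25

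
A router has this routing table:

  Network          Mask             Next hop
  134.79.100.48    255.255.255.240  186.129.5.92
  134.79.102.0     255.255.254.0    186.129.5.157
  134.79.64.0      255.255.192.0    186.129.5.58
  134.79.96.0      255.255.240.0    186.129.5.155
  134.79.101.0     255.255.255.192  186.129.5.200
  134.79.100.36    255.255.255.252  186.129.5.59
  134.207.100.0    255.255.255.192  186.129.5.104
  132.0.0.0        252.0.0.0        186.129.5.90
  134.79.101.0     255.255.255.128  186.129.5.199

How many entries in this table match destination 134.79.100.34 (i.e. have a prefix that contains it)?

3

Prefixes containing 134.79.100.34:
  132.0.0.0/6 (132.0.0.0 - 135.255.255.255)
  134.79.64.0/18 (134.79.64.0 - 134.79.127.255)
  134.79.96.0/20 (134.79.96.0 - 134.79.111.255)
Total matching entries: 3.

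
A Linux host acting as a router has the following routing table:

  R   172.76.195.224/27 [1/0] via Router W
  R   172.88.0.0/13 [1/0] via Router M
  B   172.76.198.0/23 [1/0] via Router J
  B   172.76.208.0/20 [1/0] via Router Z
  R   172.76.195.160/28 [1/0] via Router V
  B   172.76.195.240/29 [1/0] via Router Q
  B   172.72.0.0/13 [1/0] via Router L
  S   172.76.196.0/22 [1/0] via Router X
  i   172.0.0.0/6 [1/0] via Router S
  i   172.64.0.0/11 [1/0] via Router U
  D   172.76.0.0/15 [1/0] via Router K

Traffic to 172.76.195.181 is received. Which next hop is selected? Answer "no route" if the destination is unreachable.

Routes whose prefix contains 172.76.195.181:
  172.0.0.0/6 (172.0.0.0 - 175.255.255.255) -> Router S
  172.64.0.0/11 (172.64.0.0 - 172.95.255.255) -> Router U
  172.72.0.0/13 (172.72.0.0 - 172.79.255.255) -> Router L
  172.76.0.0/15 (172.76.0.0 - 172.77.255.255) -> Router K
More-specific entries that do NOT match:
  172.76.195.240/29 (172.76.195.240 - 172.76.195.247) does not contain 172.76.195.181
  172.76.195.160/28 (172.76.195.160 - 172.76.195.175) does not contain 172.76.195.181
  172.76.195.224/27 (172.76.195.224 - 172.76.195.255) does not contain 172.76.195.181
  172.76.198.0/23 (172.76.198.0 - 172.76.199.255) does not contain 172.76.195.181
  172.76.196.0/22 (172.76.196.0 - 172.76.199.255) does not contain 172.76.195.181
  172.76.208.0/20 (172.76.208.0 - 172.76.223.255) does not contain 172.76.195.181
Longest matching prefix is /15 -> next hop Router K.

Router K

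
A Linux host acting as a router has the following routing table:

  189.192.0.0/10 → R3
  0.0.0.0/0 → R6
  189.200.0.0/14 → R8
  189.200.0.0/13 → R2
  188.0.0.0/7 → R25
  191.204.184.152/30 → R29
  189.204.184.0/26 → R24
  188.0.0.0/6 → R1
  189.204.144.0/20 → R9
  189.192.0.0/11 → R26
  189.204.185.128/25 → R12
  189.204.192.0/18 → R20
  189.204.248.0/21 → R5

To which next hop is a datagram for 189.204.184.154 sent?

Routes whose prefix contains 189.204.184.154:
  0.0.0.0/0 (default, matches everything) -> R6
  188.0.0.0/6 (188.0.0.0 - 191.255.255.255) -> R1
  188.0.0.0/7 (188.0.0.0 - 189.255.255.255) -> R25
  189.192.0.0/10 (189.192.0.0 - 189.255.255.255) -> R3
  189.192.0.0/11 (189.192.0.0 - 189.223.255.255) -> R26
  189.200.0.0/13 (189.200.0.0 - 189.207.255.255) -> R2
More-specific entries that do NOT match:
  191.204.184.152/30 (191.204.184.152 - 191.204.184.155) does not contain 189.204.184.154
  189.204.184.0/26 (189.204.184.0 - 189.204.184.63) does not contain 189.204.184.154
  189.204.185.128/25 (189.204.185.128 - 189.204.185.255) does not contain 189.204.184.154
  189.204.248.0/21 (189.204.248.0 - 189.204.255.255) does not contain 189.204.184.154
  189.204.144.0/20 (189.204.144.0 - 189.204.159.255) does not contain 189.204.184.154
  189.204.192.0/18 (189.204.192.0 - 189.204.255.255) does not contain 189.204.184.154
  189.200.0.0/14 (189.200.0.0 - 189.203.255.255) does not contain 189.204.184.154
Longest matching prefix is /13 -> next hop R2.

R2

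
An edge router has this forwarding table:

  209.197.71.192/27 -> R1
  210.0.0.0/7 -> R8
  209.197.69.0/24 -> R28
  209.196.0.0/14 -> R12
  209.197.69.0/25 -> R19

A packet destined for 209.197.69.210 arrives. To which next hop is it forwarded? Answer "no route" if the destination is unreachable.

Routes whose prefix contains 209.197.69.210:
  209.196.0.0/14 (209.196.0.0 - 209.199.255.255) -> R12
  209.197.69.0/24 (209.197.69.0 - 209.197.69.255) -> R28
More-specific entries that do NOT match:
  209.197.71.192/27 (209.197.71.192 - 209.197.71.223) does not contain 209.197.69.210
  209.197.69.0/25 (209.197.69.0 - 209.197.69.127) does not contain 209.197.69.210
Longest matching prefix is /24 -> next hop R28.

R28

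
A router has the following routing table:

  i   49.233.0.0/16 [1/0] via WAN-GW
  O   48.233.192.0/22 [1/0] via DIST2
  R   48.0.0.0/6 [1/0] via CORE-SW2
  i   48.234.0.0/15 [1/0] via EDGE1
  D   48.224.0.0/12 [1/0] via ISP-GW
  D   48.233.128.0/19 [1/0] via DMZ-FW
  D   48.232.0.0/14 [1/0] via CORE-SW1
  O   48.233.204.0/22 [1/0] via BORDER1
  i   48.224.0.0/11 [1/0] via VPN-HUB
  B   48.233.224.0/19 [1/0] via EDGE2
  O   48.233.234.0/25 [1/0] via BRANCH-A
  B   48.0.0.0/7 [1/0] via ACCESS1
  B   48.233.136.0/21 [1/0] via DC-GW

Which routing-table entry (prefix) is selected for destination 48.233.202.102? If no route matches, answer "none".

Entries matching 48.233.202.102:
  48.0.0.0/6 (48.0.0.0 - 51.255.255.255)
  48.0.0.0/7 (48.0.0.0 - 49.255.255.255)
  48.224.0.0/11 (48.224.0.0 - 48.255.255.255)
  48.224.0.0/12 (48.224.0.0 - 48.239.255.255)
  48.232.0.0/14 (48.232.0.0 - 48.235.255.255)
Most specific is 48.232.0.0/14.

48.232.0.0/14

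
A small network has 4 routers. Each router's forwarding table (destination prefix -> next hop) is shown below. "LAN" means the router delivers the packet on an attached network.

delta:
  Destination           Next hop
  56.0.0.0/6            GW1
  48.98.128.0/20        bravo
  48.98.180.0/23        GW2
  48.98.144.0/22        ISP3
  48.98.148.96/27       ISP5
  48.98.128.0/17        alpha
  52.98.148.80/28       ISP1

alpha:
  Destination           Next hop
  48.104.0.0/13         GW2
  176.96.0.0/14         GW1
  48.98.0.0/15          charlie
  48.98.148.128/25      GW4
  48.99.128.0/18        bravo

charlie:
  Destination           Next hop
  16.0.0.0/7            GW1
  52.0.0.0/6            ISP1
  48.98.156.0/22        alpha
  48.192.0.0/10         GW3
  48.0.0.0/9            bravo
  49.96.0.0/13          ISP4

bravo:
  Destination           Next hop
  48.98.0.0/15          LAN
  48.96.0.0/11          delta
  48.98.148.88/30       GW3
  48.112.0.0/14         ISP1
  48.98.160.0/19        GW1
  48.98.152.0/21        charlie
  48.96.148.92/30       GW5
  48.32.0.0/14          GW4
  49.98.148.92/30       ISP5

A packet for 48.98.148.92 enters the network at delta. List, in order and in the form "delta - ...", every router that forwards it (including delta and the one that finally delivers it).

delta - alpha - charlie - bravo

At delta: longest match for 48.98.148.92 is 48.98.128.0/17 -> alpha
At alpha: longest match for 48.98.148.92 is 48.98.0.0/15 -> charlie
At charlie: longest match for 48.98.148.92 is 48.0.0.0/9 -> bravo
At bravo: longest match for 48.98.148.92 is 48.98.0.0/15 -> LAN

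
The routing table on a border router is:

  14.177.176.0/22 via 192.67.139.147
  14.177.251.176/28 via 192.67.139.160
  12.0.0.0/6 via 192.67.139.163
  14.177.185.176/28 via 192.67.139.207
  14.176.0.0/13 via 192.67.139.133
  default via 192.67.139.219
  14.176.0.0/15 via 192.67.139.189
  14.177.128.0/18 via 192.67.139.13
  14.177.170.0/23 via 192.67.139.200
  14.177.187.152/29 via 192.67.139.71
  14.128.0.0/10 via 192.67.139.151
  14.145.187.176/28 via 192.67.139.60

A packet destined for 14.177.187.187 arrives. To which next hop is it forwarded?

192.67.139.13

Routes whose prefix contains 14.177.187.187:
  0.0.0.0/0 (default, matches everything) -> 192.67.139.219
  12.0.0.0/6 (12.0.0.0 - 15.255.255.255) -> 192.67.139.163
  14.128.0.0/10 (14.128.0.0 - 14.191.255.255) -> 192.67.139.151
  14.176.0.0/13 (14.176.0.0 - 14.183.255.255) -> 192.67.139.133
  14.176.0.0/15 (14.176.0.0 - 14.177.255.255) -> 192.67.139.189
  14.177.128.0/18 (14.177.128.0 - 14.177.191.255) -> 192.67.139.13
More-specific entries that do NOT match:
  14.177.187.152/29 (14.177.187.152 - 14.177.187.159) does not contain 14.177.187.187
  14.177.251.176/28 (14.177.251.176 - 14.177.251.191) does not contain 14.177.187.187
  14.177.185.176/28 (14.177.185.176 - 14.177.185.191) does not contain 14.177.187.187
  14.145.187.176/28 (14.145.187.176 - 14.145.187.191) does not contain 14.177.187.187
  14.177.170.0/23 (14.177.170.0 - 14.177.171.255) does not contain 14.177.187.187
  14.177.176.0/22 (14.177.176.0 - 14.177.179.255) does not contain 14.177.187.187
Longest matching prefix is /18 -> next hop 192.67.139.13.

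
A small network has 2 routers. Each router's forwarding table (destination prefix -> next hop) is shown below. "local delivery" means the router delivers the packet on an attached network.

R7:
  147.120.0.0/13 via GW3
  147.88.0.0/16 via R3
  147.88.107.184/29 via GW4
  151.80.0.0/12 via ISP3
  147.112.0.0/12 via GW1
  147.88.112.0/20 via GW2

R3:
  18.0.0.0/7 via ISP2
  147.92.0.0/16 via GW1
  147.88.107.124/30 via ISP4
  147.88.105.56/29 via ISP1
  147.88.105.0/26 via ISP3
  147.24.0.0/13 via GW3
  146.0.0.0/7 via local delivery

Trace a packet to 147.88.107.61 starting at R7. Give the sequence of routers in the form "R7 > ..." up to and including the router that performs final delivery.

At R7: longest match for 147.88.107.61 is 147.88.0.0/16 -> R3
At R3: longest match for 147.88.107.61 is 146.0.0.0/7 -> local delivery

R7 > R3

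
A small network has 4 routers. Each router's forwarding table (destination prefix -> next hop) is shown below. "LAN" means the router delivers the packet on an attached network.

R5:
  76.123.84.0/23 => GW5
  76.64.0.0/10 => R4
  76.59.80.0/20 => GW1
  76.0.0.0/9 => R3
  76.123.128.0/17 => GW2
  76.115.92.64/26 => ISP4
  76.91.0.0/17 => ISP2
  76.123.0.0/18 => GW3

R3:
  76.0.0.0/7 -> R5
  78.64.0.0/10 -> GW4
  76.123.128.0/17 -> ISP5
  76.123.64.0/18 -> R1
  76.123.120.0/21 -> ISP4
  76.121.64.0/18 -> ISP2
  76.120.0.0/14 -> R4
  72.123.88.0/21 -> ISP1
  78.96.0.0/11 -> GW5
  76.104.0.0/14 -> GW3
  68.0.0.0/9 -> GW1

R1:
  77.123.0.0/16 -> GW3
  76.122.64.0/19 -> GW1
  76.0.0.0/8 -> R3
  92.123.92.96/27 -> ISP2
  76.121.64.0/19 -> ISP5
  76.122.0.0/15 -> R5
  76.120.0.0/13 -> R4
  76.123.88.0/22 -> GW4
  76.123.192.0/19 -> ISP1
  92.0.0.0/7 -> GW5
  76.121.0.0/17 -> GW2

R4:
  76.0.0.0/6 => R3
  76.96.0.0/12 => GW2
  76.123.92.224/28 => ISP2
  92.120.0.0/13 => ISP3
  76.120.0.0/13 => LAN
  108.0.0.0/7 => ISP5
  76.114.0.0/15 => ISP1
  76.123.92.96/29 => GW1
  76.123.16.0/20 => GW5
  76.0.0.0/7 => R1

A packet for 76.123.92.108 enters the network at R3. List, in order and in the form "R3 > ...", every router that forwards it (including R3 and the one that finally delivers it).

At R3: longest match for 76.123.92.108 is 76.123.64.0/18 -> R1
At R1: longest match for 76.123.92.108 is 76.122.0.0/15 -> R5
At R5: longest match for 76.123.92.108 is 76.64.0.0/10 -> R4
At R4: longest match for 76.123.92.108 is 76.120.0.0/13 -> LAN

R3 > R1 > R5 > R4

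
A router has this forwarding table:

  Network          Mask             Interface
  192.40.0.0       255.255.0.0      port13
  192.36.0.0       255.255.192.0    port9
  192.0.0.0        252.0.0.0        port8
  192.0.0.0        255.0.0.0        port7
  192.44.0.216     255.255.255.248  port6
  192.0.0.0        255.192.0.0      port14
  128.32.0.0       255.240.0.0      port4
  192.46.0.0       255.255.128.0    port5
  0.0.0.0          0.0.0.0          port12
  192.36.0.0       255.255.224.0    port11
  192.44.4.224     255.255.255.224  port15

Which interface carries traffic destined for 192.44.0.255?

port14

Routes whose prefix contains 192.44.0.255:
  0.0.0.0/0 (default, matches everything) -> port12
  192.0.0.0/6 (192.0.0.0 - 195.255.255.255) -> port8
  192.0.0.0/8 (192.0.0.0 - 192.255.255.255) -> port7
  192.0.0.0/10 (192.0.0.0 - 192.63.255.255) -> port14
More-specific entries that do NOT match:
  192.44.0.216/29 (192.44.0.216 - 192.44.0.223) does not contain 192.44.0.255
  192.44.4.224/27 (192.44.4.224 - 192.44.4.255) does not contain 192.44.0.255
  192.36.0.0/19 (192.36.0.0 - 192.36.31.255) does not contain 192.44.0.255
  192.36.0.0/18 (192.36.0.0 - 192.36.63.255) does not contain 192.44.0.255
  192.46.0.0/17 (192.46.0.0 - 192.46.127.255) does not contain 192.44.0.255
  192.40.0.0/16 (192.40.0.0 - 192.40.255.255) does not contain 192.44.0.255
  128.32.0.0/12 (128.32.0.0 - 128.47.255.255) does not contain 192.44.0.255
Longest matching prefix is /10 -> interface port14.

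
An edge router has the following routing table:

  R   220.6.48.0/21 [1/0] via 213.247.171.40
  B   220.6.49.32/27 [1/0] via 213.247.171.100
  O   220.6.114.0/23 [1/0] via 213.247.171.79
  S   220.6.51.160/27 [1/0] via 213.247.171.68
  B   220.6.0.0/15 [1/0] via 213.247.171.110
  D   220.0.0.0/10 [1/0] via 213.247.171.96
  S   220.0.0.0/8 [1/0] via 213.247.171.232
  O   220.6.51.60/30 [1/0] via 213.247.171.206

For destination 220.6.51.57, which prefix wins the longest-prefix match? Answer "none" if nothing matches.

220.6.48.0/21

Entries matching 220.6.51.57:
  220.0.0.0/8 (220.0.0.0 - 220.255.255.255)
  220.0.0.0/10 (220.0.0.0 - 220.63.255.255)
  220.6.0.0/15 (220.6.0.0 - 220.7.255.255)
  220.6.48.0/21 (220.6.48.0 - 220.6.55.255)
Most specific is 220.6.48.0/21.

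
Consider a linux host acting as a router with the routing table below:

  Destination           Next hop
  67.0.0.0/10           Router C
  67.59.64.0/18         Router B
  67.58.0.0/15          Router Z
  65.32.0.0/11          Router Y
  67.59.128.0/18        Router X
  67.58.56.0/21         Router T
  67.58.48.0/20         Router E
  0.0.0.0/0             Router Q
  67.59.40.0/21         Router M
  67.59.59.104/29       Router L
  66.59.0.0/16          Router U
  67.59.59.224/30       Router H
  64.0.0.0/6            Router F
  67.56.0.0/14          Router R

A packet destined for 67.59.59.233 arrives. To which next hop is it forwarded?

Routes whose prefix contains 67.59.59.233:
  0.0.0.0/0 (default, matches everything) -> Router Q
  64.0.0.0/6 (64.0.0.0 - 67.255.255.255) -> Router F
  67.0.0.0/10 (67.0.0.0 - 67.63.255.255) -> Router C
  67.56.0.0/14 (67.56.0.0 - 67.59.255.255) -> Router R
  67.58.0.0/15 (67.58.0.0 - 67.59.255.255) -> Router Z
More-specific entries that do NOT match:
  67.59.59.224/30 (67.59.59.224 - 67.59.59.227) does not contain 67.59.59.233
  67.59.59.104/29 (67.59.59.104 - 67.59.59.111) does not contain 67.59.59.233
  67.58.56.0/21 (67.58.56.0 - 67.58.63.255) does not contain 67.59.59.233
  67.59.40.0/21 (67.59.40.0 - 67.59.47.255) does not contain 67.59.59.233
  67.58.48.0/20 (67.58.48.0 - 67.58.63.255) does not contain 67.59.59.233
  67.59.64.0/18 (67.59.64.0 - 67.59.127.255) does not contain 67.59.59.233
  67.59.128.0/18 (67.59.128.0 - 67.59.191.255) does not contain 67.59.59.233
  66.59.0.0/16 (66.59.0.0 - 66.59.255.255) does not contain 67.59.59.233
Longest matching prefix is /15 -> next hop Router Z.

Router Z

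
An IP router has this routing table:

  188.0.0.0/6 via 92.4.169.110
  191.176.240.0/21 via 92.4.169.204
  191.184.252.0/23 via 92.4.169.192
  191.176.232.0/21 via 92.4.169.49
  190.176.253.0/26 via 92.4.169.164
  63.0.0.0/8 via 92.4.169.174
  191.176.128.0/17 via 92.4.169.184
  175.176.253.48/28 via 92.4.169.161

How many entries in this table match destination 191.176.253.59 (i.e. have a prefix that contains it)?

2

Prefixes containing 191.176.253.59:
  188.0.0.0/6 (188.0.0.0 - 191.255.255.255)
  191.176.128.0/17 (191.176.128.0 - 191.176.255.255)
Total matching entries: 2.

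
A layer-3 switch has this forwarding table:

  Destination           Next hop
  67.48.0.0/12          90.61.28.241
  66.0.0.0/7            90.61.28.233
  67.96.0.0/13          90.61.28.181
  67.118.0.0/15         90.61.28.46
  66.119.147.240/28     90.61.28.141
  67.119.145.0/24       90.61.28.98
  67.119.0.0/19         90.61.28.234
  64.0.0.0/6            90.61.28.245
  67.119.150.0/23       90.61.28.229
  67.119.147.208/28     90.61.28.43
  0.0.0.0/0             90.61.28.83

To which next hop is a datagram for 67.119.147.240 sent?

Routes whose prefix contains 67.119.147.240:
  0.0.0.0/0 (default, matches everything) -> 90.61.28.83
  64.0.0.0/6 (64.0.0.0 - 67.255.255.255) -> 90.61.28.245
  66.0.0.0/7 (66.0.0.0 - 67.255.255.255) -> 90.61.28.233
  67.118.0.0/15 (67.118.0.0 - 67.119.255.255) -> 90.61.28.46
More-specific entries that do NOT match:
  66.119.147.240/28 (66.119.147.240 - 66.119.147.255) does not contain 67.119.147.240
  67.119.147.208/28 (67.119.147.208 - 67.119.147.223) does not contain 67.119.147.240
  67.119.145.0/24 (67.119.145.0 - 67.119.145.255) does not contain 67.119.147.240
  67.119.150.0/23 (67.119.150.0 - 67.119.151.255) does not contain 67.119.147.240
  67.119.0.0/19 (67.119.0.0 - 67.119.31.255) does not contain 67.119.147.240
Longest matching prefix is /15 -> next hop 90.61.28.46.

90.61.28.46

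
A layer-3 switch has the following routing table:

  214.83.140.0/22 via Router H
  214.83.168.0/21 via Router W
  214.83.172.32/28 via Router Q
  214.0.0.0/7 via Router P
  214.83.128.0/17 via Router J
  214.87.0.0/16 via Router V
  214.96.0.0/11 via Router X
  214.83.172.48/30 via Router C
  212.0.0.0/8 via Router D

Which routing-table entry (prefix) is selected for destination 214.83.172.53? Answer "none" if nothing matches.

Entries matching 214.83.172.53:
  214.0.0.0/7 (214.0.0.0 - 215.255.255.255)
  214.83.128.0/17 (214.83.128.0 - 214.83.255.255)
  214.83.168.0/21 (214.83.168.0 - 214.83.175.255)
Most specific is 214.83.168.0/21.

214.83.168.0/21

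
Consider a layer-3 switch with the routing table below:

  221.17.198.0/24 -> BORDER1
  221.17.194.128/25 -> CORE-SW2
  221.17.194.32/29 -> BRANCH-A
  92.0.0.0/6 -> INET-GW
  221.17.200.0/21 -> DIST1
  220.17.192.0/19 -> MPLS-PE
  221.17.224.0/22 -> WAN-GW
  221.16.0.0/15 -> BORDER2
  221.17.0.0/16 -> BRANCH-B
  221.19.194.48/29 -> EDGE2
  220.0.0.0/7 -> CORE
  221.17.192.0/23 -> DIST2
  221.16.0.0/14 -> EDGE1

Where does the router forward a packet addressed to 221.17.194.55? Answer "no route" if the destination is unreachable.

Routes whose prefix contains 221.17.194.55:
  220.0.0.0/7 (220.0.0.0 - 221.255.255.255) -> CORE
  221.16.0.0/14 (221.16.0.0 - 221.19.255.255) -> EDGE1
  221.16.0.0/15 (221.16.0.0 - 221.17.255.255) -> BORDER2
  221.17.0.0/16 (221.17.0.0 - 221.17.255.255) -> BRANCH-B
More-specific entries that do NOT match:
  221.17.194.32/29 (221.17.194.32 - 221.17.194.39) does not contain 221.17.194.55
  221.19.194.48/29 (221.19.194.48 - 221.19.194.55) does not contain 221.17.194.55
  221.17.194.128/25 (221.17.194.128 - 221.17.194.255) does not contain 221.17.194.55
  221.17.198.0/24 (221.17.198.0 - 221.17.198.255) does not contain 221.17.194.55
  221.17.192.0/23 (221.17.192.0 - 221.17.193.255) does not contain 221.17.194.55
  221.17.224.0/22 (221.17.224.0 - 221.17.227.255) does not contain 221.17.194.55
  221.17.200.0/21 (221.17.200.0 - 221.17.207.255) does not contain 221.17.194.55
  220.17.192.0/19 (220.17.192.0 - 220.17.223.255) does not contain 221.17.194.55
Longest matching prefix is /16 -> next hop BRANCH-B.

BRANCH-B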